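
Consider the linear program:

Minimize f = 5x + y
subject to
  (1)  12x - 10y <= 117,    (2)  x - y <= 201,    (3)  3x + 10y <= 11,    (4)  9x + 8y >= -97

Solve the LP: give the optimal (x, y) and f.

x = -529/33, y = 65/11, minimum f = -2450/33

At the optimal vertex, 3x + 10y = 11 and 9x + 8y = -97.
Solving simultaneously gives x = -529/33, y = 65/11.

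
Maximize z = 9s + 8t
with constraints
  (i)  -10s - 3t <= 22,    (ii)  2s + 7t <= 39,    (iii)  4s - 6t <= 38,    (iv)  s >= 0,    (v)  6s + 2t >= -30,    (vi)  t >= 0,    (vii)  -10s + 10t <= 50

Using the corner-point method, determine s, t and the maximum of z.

s = 25/2, t = 2, maximum z = 257/2

Feasible corners and z = 9s + 8t:
  (25/2, 2) → z = 257/2
  (4/9, 49/9) → z = 428/9
  (19/2, 0) → z = 171/2
  (0, 0) → z = 0
  (0, 5) → z = 40

At the optimal vertex, 2s + 7t = 39 and 4s - 6t = 38.
Solving simultaneously gives s = 25/2, t = 2.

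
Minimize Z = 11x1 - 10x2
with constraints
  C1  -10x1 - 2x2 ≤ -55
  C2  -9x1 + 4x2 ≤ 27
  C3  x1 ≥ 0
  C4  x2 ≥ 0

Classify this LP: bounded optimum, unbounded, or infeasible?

unbounded

From the feasible point (83/29, 765/58), moving in the direction (4, 9) keeps every constraint satisfied while Z decreases without bound.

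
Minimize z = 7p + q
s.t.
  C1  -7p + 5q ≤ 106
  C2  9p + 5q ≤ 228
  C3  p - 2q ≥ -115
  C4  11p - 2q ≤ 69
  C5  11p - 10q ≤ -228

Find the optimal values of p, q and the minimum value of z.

Vertices and z = 7p + q:
  (61/8, 255/8) → z = 341/4
  (16/3, 86/3) → z = 66
  (228/29, 912/29) → z = 2508/29

p = 16/3, q = 86/3, minimum z = 66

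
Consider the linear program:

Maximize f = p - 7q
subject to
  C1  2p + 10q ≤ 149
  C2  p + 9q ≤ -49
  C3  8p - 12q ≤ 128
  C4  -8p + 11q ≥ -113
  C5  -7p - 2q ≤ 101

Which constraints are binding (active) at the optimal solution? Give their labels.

Vertices and f = p - 7q:
  (478/83, -505/83) → f = 4013/83
  (-811/61, -242/61) → f = 883/61
  (-13/2, -15) → f = 197/2
  (-239/25, -426/25) → f = 2743/25

The maximum is at (-239/25, -426/25). Substituting into each constraint, equality holds for C3 and C5; the remaining constraints have slack.

C3 and C5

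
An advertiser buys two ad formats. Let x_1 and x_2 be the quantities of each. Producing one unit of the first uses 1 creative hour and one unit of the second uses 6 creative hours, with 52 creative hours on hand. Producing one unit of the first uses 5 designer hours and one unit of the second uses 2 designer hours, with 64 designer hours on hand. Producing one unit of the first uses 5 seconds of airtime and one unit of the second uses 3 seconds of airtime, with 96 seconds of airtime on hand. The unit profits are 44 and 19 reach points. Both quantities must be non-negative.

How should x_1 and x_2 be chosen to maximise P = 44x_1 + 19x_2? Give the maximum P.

Vertices and P = 44x_1 + 19x_2:
  (0, 0) → P = 0
  (0, 26/3) → P = 494/3
  (64/5, 0) → P = 2816/5
  (10, 7) → P = 573

At the optimal vertex, x_1 + 6x_2 = 52 and 5x_1 + 2x_2 = 64.
Solving simultaneously gives x_1 = 10, x_2 = 7.

x_1 = 10, x_2 = 7, maximum P = 573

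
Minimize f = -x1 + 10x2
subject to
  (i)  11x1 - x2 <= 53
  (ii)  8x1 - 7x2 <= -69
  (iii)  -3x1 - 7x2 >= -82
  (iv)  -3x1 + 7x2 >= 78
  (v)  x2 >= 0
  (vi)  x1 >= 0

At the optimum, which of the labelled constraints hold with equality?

(iv) and (vi)

Vertices and f = -x1 + 10x2:
  (2/3, 80/7) → f = 2386/21
  (0, 82/7) → f = 820/7
  (0, 78/7) → f = 780/7

The minimum is at (0, 78/7). Substituting into each constraint, equality holds for (iv) and (vi); the remaining constraints have slack.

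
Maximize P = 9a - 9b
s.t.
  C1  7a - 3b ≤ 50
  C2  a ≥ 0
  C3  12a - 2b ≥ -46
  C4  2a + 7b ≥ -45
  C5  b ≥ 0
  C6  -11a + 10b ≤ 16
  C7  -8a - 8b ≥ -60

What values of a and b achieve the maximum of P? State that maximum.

Feasible corners and P = 9a - 9b:
  (50/7, 0) → P = 450/7
  (29/4, 1/4) → P = 63
  (0, 0) → P = 0
  (0, 8/5) → P = -72/5
  (59/21, 197/42) → P = -237/14

a = 50/7, b = 0, maximum P = 450/7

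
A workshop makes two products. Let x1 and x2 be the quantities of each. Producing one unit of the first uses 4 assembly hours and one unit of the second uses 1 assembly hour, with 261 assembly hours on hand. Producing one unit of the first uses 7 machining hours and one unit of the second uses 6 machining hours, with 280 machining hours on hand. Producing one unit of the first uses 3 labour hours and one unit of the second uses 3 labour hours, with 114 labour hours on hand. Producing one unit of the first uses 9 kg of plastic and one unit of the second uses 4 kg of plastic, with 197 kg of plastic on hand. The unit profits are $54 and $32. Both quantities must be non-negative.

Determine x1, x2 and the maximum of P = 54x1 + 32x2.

x1 = 9, x2 = 29, maximum P = 1414

Vertices and P = 54x1 + 32x2:
  (0, 0) → P = 0
  (0, 38) → P = 1216
  (197/9, 0) → P = 1182
  (9, 29) → P = 1414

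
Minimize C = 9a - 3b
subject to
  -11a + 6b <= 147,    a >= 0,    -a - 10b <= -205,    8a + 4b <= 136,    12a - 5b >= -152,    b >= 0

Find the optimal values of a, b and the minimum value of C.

a = 0, b = 49/2, minimum C = -147/2

Extreme points and C = 9a - 3b:
  (0, 49/2) → C = -147/2
  (57/23, 668/23) → C = -1491/23
  (0, 41/2) → C = -123/2
  (135/19, 376/19) → C = 87/19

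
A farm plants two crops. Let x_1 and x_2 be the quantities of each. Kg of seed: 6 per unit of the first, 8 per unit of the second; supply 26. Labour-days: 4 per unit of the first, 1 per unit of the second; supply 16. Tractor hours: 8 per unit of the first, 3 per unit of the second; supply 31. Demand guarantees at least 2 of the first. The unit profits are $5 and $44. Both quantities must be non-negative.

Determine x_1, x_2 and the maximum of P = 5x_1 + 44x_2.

Feasible corners and P = 5x_1 + 44x_2:
  (31/8, 0) → P = 155/8
  (2, 0) → P = 10
  (85/23, 11/23) → P = 909/23
  (2, 7/4) → P = 87

The binding constraints are 6x_1 + 8x_2 = 26 and x_1 = 2.
Solving simultaneously gives x_1 = 2, x_2 = 7/4.

x_1 = 2, x_2 = 7/4, maximum P = 87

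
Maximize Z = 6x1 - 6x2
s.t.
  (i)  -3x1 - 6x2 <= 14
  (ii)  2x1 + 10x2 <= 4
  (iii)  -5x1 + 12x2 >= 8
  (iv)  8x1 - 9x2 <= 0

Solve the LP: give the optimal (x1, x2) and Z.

x1 = -16/37, x2 = 18/37, maximum Z = -204/37

Corner points and Z = 6x1 - 6x2:
  (-82/9, 20/9) → Z = -68
  (-36/11, -23/33) → Z = -170/11
  (-16/37, 18/37) → Z = -204/37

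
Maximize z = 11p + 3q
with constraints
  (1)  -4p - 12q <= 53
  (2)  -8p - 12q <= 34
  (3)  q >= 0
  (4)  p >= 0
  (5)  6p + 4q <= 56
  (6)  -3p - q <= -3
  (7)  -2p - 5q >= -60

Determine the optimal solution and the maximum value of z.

p = 28/3, q = 0, maximum z = 308/3

Feasible corners and z = 11p + 3q:
  (28/3, 0) → z = 308/3
  (1, 0) → z = 11
  (0, 3) → z = 9
  (0, 12) → z = 36
  (20/11, 124/11) → z = 592/11

The binding constraints are q = 0 and 6p + 4q = 56.
Solving simultaneously gives p = 28/3, q = 0.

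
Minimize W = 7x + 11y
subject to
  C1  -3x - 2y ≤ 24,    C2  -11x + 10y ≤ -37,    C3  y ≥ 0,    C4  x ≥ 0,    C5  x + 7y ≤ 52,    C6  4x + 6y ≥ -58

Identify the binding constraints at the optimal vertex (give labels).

Corner points and W = 7x + 11y:
  (37/11, 0) → W = 259/11
  (779/87, 535/87) → W = 11338/87
  (52, 0) → W = 364

The minimum is at (37/11, 0). Substituting into each constraint, equality holds for C2 and C3; the remaining constraints have slack.

C2 and C3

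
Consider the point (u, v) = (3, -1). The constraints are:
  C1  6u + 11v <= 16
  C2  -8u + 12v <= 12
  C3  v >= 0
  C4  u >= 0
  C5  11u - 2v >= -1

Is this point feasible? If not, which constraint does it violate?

Constraint C3: v = -1, which is not ≥ 0. All other constraints are satisfied.

not feasible — violates C3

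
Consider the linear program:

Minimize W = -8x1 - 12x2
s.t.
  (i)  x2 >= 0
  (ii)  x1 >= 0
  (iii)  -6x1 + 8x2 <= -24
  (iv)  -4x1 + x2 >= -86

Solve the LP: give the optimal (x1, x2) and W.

x1 = 332/13, x2 = 210/13, minimum W = -5176/13

Corner points and W = -8x1 - 12x2:
  (4, 0) → W = -32
  (43/2, 0) → W = -172
  (332/13, 210/13) → W = -5176/13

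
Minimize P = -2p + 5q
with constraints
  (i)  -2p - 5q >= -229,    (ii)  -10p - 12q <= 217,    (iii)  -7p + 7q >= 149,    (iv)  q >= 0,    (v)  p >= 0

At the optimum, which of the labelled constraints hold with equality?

Feasible corners and P = -2p + 5q:
  (858/49, 1901/49) → P = 7789/49
  (0, 229/5) → P = 229
  (0, 149/7) → P = 745/7

The minimum is at (0, 149/7). Substituting into each constraint, equality holds for (iii) and (v); the remaining constraints have slack.

(iii) and (v)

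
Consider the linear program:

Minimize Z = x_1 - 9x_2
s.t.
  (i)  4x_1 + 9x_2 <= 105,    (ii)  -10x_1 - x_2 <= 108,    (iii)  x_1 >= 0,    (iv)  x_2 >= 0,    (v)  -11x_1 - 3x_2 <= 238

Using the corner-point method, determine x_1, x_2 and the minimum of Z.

x_1 = 0, x_2 = 35/3, minimum Z = -105

Extreme points and Z = x_1 - 9x_2:
  (0, 35/3) → Z = -105
  (105/4, 0) → Z = 105/4
  (0, 0) → Z = 0

The binding constraints are 4x_1 + 9x_2 = 105 and x_1 = 0.
Solving simultaneously gives x_1 = 0, x_2 = 35/3.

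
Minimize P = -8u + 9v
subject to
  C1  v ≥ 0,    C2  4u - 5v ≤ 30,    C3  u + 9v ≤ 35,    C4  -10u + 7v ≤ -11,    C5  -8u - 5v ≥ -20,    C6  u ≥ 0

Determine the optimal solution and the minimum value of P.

u = 5/2, v = 0, minimum P = -20

Extreme points and P = -8u + 9v:
  (11/10, 0) → P = -44/5
  (5/2, 0) → P = -20
  (195/106, 56/53) → P = -276/53

The binding constraints are v = 0 and -8u - 5v = -20.
Solving simultaneously gives u = 5/2, v = 0.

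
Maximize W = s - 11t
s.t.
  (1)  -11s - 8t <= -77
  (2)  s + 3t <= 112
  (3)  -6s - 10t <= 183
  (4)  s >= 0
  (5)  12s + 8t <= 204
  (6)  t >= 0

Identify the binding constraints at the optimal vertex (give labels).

Extreme points and W = s - 11t:
  (0, 77/8) → W = -847/8
  (7, 0) → W = 7
  (0, 51/2) → W = -561/2
  (17, 0) → W = 17

The maximum is at (17, 0). Substituting into each constraint, equality holds for (5) and (6); the remaining constraints have slack.

(5) and (6)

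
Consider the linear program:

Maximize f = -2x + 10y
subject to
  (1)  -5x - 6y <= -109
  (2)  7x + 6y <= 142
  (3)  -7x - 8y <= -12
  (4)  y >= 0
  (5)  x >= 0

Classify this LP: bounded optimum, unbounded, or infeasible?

bounded optimum

Vertices and f = -2x + 10y:
  (33/2, 53/12) → f = 67/6
  (0, 109/6) → f = 545/3
  (0, 71/3) → f = 710/3
The feasible region has finitely many vertices and no improving ray; the maximum is 710/3 at (0, 71/3).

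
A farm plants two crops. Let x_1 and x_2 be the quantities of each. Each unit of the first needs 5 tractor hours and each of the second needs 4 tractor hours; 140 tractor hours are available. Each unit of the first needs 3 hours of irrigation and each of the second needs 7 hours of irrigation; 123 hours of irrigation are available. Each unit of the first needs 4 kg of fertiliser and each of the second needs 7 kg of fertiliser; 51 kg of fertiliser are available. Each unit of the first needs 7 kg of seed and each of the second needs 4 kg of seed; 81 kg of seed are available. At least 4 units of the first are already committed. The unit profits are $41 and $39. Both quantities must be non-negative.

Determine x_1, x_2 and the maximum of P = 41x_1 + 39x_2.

Corner points and P = 41x_1 + 39x_2:
  (81/7, 0) → P = 3321/7
  (4, 0) → P = 164
  (11, 1) → P = 490
  (4, 5) → P = 359

x_1 = 11, x_2 = 1, maximum P = 490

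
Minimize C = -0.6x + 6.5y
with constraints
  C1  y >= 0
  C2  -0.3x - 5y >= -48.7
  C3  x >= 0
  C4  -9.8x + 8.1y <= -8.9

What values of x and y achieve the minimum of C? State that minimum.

x = 487/3, y = 0, minimum C = -487/5

Corner points and C = -0.6x + 6.5y:
  (487/3, 0) → C = -487/5
  (89/98, 0) → C = -267/490
  (43897/5143, 47459/5143) → C = 2821453/51430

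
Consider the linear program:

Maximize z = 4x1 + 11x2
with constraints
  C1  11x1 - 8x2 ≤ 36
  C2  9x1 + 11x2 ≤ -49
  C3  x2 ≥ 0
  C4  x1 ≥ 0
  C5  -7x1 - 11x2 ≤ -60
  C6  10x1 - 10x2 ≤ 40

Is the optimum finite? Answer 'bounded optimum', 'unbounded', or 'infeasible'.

The boundaries 11x1 - 8x2 = 36 and -7x1 - 11x2 = -60 meet at (292/59, 136/59), but that point violates 9x1 + 11x2 ≤ -49. Every candidate vertex is excluded by some other constraint, so the feasible region is empty.

infeasible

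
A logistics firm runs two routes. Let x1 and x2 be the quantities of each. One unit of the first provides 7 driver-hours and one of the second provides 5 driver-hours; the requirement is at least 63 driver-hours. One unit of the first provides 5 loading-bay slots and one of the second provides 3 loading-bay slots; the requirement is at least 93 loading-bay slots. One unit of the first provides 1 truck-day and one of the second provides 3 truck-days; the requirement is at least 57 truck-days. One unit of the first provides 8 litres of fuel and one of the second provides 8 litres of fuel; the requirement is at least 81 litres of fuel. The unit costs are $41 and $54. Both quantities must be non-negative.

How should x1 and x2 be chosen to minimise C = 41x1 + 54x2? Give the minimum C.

x1 = 9, x2 = 16, minimum C = 1233

Corner points and C = 41x1 + 54x2:
  (0, 31) → C = 1674
  (57, 0) → C = 2337
  (9, 16) → C = 1233
The feasible region is unbounded (it extends along (0, 1), (1, 0)), but C strictly increases along every unbounded feasible direction, so there is no improving ray and the minimum is attained at a vertex.

The binding constraints are 5x1 + 3x2 = 93 and x1 + 3x2 = 57.
Solving simultaneously gives x1 = 9, x2 = 16.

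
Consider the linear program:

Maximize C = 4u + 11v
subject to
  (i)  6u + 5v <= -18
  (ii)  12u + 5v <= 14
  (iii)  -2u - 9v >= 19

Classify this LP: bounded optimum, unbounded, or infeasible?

bounded optimum

Corner points and C = 4u + 11v:
  (16/3, -10) → C = -266/3
  (-67/44, -39/22) → C = -563/22
The feasible region has finitely many vertices and no improving ray; the maximum is -563/22 at (-67/44, -39/22).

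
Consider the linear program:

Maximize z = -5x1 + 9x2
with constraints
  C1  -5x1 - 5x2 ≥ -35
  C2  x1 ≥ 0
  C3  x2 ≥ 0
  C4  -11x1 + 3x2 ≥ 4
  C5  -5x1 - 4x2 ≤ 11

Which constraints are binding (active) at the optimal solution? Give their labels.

Corner points and z = -5x1 + 9x2:
  (0, 7) → z = 63
  (17/14, 81/14) → z = 46
  (0, 4/3) → z = 12

The maximum is at (0, 7). Substituting into each constraint, equality holds for C1 and C2; the remaining constraints have slack.

C1 and C2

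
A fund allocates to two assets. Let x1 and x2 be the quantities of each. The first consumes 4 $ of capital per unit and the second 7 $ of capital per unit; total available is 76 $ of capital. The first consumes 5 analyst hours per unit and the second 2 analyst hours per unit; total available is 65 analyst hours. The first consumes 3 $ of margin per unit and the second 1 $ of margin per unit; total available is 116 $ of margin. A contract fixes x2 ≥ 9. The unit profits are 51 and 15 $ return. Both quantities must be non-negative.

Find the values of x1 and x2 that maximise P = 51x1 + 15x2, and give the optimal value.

Vertices and P = 51x1 + 15x2:
  (0, 76/7) → P = 1140/7
  (0, 9) → P = 135
  (13/4, 9) → P = 1203/4

x1 = 13/4, x2 = 9, maximum P = 1203/4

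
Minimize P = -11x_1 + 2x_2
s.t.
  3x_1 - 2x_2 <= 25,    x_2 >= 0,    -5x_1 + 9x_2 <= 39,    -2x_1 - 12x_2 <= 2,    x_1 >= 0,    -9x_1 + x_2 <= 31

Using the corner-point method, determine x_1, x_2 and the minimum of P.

Feasible corners and P = -11x_1 + 2x_2:
  (25/3, 0) → P = -275/3
  (303/17, 242/17) → P = -2849/17
  (0, 0) → P = 0
  (0, 13/3) → P = 26/3

The binding constraints are 3x_1 - 2x_2 = 25 and -5x_1 + 9x_2 = 39.
Solving simultaneously gives x_1 = 303/17, x_2 = 242/17.

x_1 = 303/17, x_2 = 242/17, minimum P = -2849/17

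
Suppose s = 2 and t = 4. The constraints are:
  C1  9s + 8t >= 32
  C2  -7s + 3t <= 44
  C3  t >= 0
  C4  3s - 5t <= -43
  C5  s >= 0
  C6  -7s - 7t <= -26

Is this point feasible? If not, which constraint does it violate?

not feasible — violates C4

Constraint C4: 3s - 5t = -14, which is not ≤ -43. All other constraints are satisfied.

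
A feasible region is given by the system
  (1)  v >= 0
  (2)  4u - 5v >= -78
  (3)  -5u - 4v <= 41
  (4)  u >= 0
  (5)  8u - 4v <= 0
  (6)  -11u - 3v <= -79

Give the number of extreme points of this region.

3

Pairwise boundary intersections that survive every other constraint:
  (13, 26)
  (161/67, 1174/67)
  (79/17, 158/17)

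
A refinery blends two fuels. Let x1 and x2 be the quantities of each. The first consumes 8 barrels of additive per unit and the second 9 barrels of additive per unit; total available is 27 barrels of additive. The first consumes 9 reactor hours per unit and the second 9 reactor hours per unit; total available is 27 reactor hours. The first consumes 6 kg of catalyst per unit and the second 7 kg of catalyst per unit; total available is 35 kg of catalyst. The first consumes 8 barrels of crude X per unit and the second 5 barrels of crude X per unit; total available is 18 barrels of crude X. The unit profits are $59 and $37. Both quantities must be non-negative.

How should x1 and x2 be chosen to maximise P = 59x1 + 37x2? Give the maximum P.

Vertices and P = 59x1 + 37x2:
  (0, 0) → P = 0
  (0, 3) → P = 111
  (9/4, 0) → P = 531/4
  (1, 2) → P = 133

The binding constraints are 9x1 + 9x2 = 27 and 8x1 + 5x2 = 18.
Solving simultaneously gives x1 = 1, x2 = 2.

x1 = 1, x2 = 2, maximum P = 133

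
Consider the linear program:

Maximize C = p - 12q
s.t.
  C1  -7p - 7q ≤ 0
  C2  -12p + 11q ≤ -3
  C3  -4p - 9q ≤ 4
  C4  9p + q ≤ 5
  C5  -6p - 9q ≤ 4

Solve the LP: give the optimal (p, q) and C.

p = 5/8, q = -5/8, maximum C = 65/8

Feasible corners and C = p - 12q:
  (3/23, -3/23) → C = 39/23
  (5/8, -5/8) → C = 65/8
  (58/111, 11/37) → C = -338/111

At the optimal vertex, -7p - 7q = 0 and 9p + q = 5.
Solving simultaneously gives p = 5/8, q = -5/8.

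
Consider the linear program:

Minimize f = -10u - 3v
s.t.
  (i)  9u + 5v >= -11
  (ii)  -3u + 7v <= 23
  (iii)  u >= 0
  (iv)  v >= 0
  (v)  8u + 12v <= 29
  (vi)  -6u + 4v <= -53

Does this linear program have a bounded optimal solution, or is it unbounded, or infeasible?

infeasible

The boundaries 9u + 5v = -11 and -6u + 4v = -53 meet at (221/66, -181/22), but that point violates v ≥ 0. Every candidate vertex is excluded by some other constraint, so the feasible region is empty.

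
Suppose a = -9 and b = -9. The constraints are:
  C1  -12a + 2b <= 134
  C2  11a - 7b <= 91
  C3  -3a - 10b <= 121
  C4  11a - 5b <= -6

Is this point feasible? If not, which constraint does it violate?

C1: 90 ≤ 134 ✓
C2: -36 ≤ 91 ✓
C3: 117 ≤ 121 ✓
C4: -54 ≤ -6 ✓

feasible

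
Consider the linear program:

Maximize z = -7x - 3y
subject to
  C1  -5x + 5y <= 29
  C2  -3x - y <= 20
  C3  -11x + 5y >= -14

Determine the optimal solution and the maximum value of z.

x = -43/13, y = -131/13, maximum z = 694/13

Corner points and z = -7x - 3y:
  (-129/20, -13/20) → z = 471/10
  (43/6, 389/30) → z = -1336/15
  (-43/13, -131/13) → z = 694/13

The binding constraints are -3x - y = 20 and -11x + 5y = -14.
Solving simultaneously gives x = -43/13, y = -131/13.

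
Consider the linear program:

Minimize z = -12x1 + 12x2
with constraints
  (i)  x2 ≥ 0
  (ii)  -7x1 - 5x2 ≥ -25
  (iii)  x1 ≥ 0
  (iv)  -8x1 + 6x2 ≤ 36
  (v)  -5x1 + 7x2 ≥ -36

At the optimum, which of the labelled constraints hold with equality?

Feasible corners and z = -12x1 + 12x2:
  (25/7, 0) → z = -300/7
  (0, 0) → z = 0
  (0, 5) → z = 60

The minimum is at (25/7, 0). Substituting into each constraint, equality holds for (i) and (ii); the remaining constraints have slack.

(i) and (ii)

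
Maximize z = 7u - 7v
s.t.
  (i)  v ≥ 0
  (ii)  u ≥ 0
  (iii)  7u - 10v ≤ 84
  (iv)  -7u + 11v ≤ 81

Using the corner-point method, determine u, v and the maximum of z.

Extreme points and z = 7u - 7v:
  (0, 0) → z = 0
  (12, 0) → z = 84
  (0, 81/11) → z = -567/11
  (1734/7, 165) → z = 579

u = 1734/7, v = 165, maximum z = 579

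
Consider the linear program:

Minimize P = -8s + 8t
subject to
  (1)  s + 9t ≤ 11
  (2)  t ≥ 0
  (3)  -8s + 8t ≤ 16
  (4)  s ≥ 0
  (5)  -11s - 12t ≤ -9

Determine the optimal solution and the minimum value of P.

s = 11, t = 0, minimum P = -88

Corner points and P = -8s + 8t:
  (11, 0) → P = -88
  (0, 11/9) → P = 88/9
  (9/11, 0) → P = -72/11
  (0, 3/4) → P = 6

At the optimal vertex, s + 9t = 11 and t = 0.
Solving simultaneously gives s = 11, t = 0.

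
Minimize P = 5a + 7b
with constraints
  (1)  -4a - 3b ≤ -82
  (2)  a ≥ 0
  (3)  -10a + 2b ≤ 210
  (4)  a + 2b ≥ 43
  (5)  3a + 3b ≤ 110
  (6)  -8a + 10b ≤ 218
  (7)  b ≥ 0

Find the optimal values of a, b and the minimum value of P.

a = 7, b = 18, minimum P = 161

Vertices and P = 5a + 7b:
  (7, 18) → P = 161
  (83/32, 191/8) → P = 5763/32
  (91/3, 19/3) → P = 196
  (223/27, 767/27) → P = 6484/27

The optimum lies where -4a - 3b = -82 and a + 2b = 43.
Solving simultaneously gives a = 7, b = 18.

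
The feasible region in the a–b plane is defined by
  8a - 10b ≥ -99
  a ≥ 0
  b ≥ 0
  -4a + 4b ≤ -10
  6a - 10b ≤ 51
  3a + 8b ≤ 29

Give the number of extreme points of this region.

Intersecting each pair of boundary lines and keeping only the points that satisfy every inequality leaves:
  (5/2, 0)
  (17/2, 0)
  (49/11, 43/22)
  (349/39, 7/26)

4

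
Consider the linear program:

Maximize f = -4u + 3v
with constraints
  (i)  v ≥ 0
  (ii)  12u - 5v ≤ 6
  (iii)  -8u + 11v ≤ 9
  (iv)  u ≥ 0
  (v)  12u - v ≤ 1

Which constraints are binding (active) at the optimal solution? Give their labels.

(iii) and (iv)

Corner points and f = -4u + 3v:
  (0, 0) → f = 0
  (1/12, 0) → f = -1/3
  (0, 9/11) → f = 27/11
  (5/31, 29/31) → f = 67/31

The maximum is at (0, 9/11). Substituting into each constraint, equality holds for (iii) and (iv); the remaining constraints have slack.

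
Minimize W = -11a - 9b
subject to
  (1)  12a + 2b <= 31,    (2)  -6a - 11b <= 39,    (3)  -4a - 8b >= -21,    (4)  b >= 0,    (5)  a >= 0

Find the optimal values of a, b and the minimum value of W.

a = 103/44, b = 16/11, minimum W = -1709/44

Vertices and W = -11a - 9b:
  (103/44, 16/11) → W = -1709/44
  (31/12, 0) → W = -341/12
  (0, 21/8) → W = -189/8
  (0, 0) → W = 0

The binding constraints are 12a + 2b = 31 and -4a - 8b = -21.
Solving simultaneously gives a = 103/44, b = 16/11.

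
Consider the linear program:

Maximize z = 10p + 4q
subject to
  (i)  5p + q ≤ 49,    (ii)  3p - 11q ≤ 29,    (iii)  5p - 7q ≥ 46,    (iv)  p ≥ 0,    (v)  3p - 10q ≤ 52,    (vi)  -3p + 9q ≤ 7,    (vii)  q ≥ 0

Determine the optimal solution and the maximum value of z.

Vertices and z = 10p + 4q:
  (284/29, 1/29) → z = 2844/29
  (389/40, 3/8) → z = 395/4
  (29/3, 0) → z = 290/3
  (46/5, 0) → z = 92

The optimum lies where 5p + q = 49 and 5p - 7q = 46.
Solving simultaneously gives p = 389/40, q = 3/8.

p = 389/40, q = 3/8, maximum z = 395/4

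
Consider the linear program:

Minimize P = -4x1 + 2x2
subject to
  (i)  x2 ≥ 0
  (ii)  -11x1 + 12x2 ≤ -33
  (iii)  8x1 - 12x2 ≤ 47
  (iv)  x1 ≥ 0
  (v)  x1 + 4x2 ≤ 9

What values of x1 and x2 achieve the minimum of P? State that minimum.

x1 = 74/11, x2 = 25/44, minimum P = -567/22

Corner points and P = -4x1 + 2x2:
  (3, 0) → P = -12
  (47/8, 0) → P = -47/2
  (30/7, 33/28) → P = -207/14
  (74/11, 25/44) → P = -567/22

The binding constraints are 8x1 - 12x2 = 47 and x1 + 4x2 = 9.
Solving simultaneously gives x1 = 74/11, x2 = 25/44.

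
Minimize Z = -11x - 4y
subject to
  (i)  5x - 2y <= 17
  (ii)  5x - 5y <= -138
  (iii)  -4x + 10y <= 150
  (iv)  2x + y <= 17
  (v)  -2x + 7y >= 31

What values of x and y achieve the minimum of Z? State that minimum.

Vertices and Z = -11x - 4y:
  (-21, 33/5) → Z = 1023/5
  (-811/25, -121/25) → Z = 1881/5
  (-185/2, -22) → Z = 2211/2

x = -21, y = 33/5, minimum Z = 1023/5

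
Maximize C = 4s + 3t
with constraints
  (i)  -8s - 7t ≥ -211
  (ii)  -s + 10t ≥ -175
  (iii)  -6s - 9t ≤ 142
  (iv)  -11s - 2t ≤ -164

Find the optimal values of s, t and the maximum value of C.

s = 115/3, t = -41/3, maximum C = 337/3

Extreme points and C = 4s + 3t:
  (115/3, -41/3) → C = 337/3
  (726/61, 1009/61) → C = 5931/61
  (995/56, -1761/112) → C = 2677/112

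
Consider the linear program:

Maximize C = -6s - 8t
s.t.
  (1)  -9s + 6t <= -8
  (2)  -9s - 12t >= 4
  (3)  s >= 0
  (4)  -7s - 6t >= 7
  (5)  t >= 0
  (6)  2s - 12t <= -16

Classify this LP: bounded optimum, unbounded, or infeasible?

The boundaries t = 0 and 2s - 12t = -16 meet at (-8, 0), but that point violates -9s + 6t ≤ -8. Every candidate vertex is excluded by some other constraint, so the feasible region is empty.

infeasible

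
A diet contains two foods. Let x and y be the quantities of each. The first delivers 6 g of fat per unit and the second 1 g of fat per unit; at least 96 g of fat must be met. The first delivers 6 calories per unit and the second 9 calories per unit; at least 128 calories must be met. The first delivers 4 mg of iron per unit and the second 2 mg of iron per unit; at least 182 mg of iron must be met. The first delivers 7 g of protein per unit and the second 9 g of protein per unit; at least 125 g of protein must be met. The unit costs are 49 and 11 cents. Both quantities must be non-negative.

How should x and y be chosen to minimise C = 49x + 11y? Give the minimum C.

x = 5/4, y = 177/2, minimum C = 4139/4

The feasible region is unbounded (it extends along (0, 1), (1, 0)), but C strictly increases along every unbounded feasible direction, so there is no improving ray and the minimum is attained at a vertex.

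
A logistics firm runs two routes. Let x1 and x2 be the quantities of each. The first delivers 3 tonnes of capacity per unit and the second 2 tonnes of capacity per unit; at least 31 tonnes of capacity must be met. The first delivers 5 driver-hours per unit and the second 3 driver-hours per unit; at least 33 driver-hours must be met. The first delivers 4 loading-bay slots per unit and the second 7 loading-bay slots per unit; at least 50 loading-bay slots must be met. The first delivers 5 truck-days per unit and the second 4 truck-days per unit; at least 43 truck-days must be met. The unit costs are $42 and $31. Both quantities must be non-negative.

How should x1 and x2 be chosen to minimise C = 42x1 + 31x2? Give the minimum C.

x1 = 9, x2 = 2, minimum C = 440

Corner points and C = 42x1 + 31x2:
  (0, 31/2) → C = 961/2
  (25/2, 0) → C = 525
  (9, 2) → C = 440
The feasible region is unbounded (it extends along (0, 1), (1, 0)), but C strictly increases along every unbounded feasible direction, so there is no improving ray and the minimum is attained at a vertex.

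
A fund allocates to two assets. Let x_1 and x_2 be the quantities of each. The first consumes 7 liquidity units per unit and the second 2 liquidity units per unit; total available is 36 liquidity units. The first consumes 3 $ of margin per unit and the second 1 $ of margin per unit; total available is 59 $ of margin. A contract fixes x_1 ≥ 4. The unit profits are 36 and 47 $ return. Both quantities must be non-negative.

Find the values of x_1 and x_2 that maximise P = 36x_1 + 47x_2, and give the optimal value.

Corner points and P = 36x_1 + 47x_2:
  (36/7, 0) → P = 1296/7
  (4, 0) → P = 144
  (4, 4) → P = 332

x_1 = 4, x_2 = 4, maximum P = 332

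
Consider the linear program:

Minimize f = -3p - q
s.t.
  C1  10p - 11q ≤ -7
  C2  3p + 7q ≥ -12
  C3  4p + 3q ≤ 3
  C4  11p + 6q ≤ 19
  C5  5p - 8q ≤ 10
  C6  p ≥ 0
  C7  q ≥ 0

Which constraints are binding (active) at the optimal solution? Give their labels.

Extreme points and f = -3p - q:
  (6/37, 29/37) → f = -47/37
  (0, 7/11) → f = -7/11
  (0, 1) → f = -1

The minimum is at (6/37, 29/37). Substituting into each constraint, equality holds for C1 and C3; the remaining constraints have slack.

C1 and C3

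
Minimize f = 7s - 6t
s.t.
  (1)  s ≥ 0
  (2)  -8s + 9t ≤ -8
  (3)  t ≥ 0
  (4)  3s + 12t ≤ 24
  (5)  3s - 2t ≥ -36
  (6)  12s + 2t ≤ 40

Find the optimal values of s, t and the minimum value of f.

Extreme points and f = 7s - 6t:
  (1, 0) → f = 7
  (104/41, 56/41) → f = 392/41
  (10/3, 0) → f = 70/3
  (72/23, 28/23) → f = 336/23

The binding constraints are -8s + 9t = -8 and t = 0.
Solving simultaneously gives s = 1, t = 0.

s = 1, t = 0, minimum f = 7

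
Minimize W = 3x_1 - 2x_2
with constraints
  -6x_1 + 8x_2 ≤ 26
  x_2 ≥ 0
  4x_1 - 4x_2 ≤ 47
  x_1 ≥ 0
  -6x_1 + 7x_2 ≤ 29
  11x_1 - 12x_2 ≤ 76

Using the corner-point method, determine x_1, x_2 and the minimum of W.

x_1 = 0, x_2 = 13/4, minimum W = -13/2

Extreme points and W = 3x_1 - 2x_2:
  (0, 13/4) → W = -13/2
  (115/2, 371/8) → W = 319/4
  (0, 0) → W = 0
  (76/11, 0) → W = 228/11

The binding constraints are -6x_1 + 8x_2 = 26 and x_1 = 0.
Solving simultaneously gives x_1 = 0, x_2 = 13/4.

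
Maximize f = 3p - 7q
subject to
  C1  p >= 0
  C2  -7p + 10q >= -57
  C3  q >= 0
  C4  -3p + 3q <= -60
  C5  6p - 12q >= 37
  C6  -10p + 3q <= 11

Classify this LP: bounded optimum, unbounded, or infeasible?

infeasible

The boundaries -7p + 10q = -57 and q = 0 meet at (57/7, 0), but that point violates -3p + 3q ≤ -60. Every candidate vertex is excluded by some other constraint, so the feasible region is empty.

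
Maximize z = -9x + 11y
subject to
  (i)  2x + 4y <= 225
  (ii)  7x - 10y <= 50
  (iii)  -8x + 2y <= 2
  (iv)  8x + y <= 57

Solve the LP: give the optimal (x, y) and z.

Feasible corners and z = -9x + 11y:
  (-20/11, -69/11) → z = -579/11
  (620/87, -1/87) → z = -5591/87
  (14/3, 59/3) → z = 523/3

The binding constraints are -8x + 2y = 2 and 8x + y = 57.
Solving simultaneously gives x = 14/3, y = 59/3.

x = 14/3, y = 59/3, maximum z = 523/3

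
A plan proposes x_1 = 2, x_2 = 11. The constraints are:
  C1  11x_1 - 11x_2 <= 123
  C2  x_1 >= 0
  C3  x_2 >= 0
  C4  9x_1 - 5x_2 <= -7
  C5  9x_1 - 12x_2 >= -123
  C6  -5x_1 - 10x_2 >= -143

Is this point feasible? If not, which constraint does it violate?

feasible

C1: -99 ≤ 123 ✓
C2: 2 ≥ 0 ✓
C3: 11 ≥ 0 ✓
C4: -37 ≤ -7 ✓
C5: -114 ≥ -123 ✓
C6: -120 ≥ -143 ✓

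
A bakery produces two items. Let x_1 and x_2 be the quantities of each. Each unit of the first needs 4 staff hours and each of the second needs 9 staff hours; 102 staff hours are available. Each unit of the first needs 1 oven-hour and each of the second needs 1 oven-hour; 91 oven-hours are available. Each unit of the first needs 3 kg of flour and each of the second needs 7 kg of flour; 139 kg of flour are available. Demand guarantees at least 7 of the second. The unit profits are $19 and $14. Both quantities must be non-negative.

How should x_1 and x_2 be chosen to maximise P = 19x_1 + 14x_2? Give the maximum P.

x_1 = 39/4, x_2 = 7, maximum P = 1133/4

Extreme points and P = 19x_1 + 14x_2:
  (0, 34/3) → P = 476/3
  (0, 7) → P = 98
  (39/4, 7) → P = 1133/4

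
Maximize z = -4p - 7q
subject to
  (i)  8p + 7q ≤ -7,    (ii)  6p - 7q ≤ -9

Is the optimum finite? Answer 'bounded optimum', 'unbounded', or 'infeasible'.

unbounded

From the feasible point (-8/7, 15/49), moving in the direction (-7, -6) keeps every constraint satisfied while z increases without bound.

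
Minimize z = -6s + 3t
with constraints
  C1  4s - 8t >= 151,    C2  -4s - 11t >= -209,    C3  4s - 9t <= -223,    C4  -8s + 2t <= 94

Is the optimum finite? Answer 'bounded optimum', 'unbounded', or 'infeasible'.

The boundaries 4s - 8t = 151 and -4s - 11t = -209 meet at (3333/76, 58/19), but that point violates 4s - 9t ≤ -223. Every candidate vertex is excluded by some other constraint, so the feasible region is empty.

infeasible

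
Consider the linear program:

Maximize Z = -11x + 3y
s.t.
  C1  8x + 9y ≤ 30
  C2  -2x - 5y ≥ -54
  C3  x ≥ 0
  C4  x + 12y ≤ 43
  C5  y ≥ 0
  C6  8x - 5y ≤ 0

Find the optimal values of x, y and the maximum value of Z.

Vertices and Z = -11x + 3y:
  (0, 10/3) → Z = 10
  (75/56, 15/7) → Z = -465/56
  (0, 0) → Z = 0

The binding constraints are 8x + 9y = 30 and x = 0.
Solving simultaneously gives x = 0, y = 10/3.

x = 0, y = 10/3, maximum Z = 10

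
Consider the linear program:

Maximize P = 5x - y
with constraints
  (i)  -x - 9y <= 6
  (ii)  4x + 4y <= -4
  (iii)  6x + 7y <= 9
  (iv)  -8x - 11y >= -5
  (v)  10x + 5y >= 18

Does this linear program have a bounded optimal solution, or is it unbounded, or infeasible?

infeasible

The boundaries -x - 9y = 6 and 4x + 4y = -4 meet at (-3/8, -5/8), but that point violates 10x + 5y ≥ 18. Every candidate vertex is excluded by some other constraint, so the feasible region is empty.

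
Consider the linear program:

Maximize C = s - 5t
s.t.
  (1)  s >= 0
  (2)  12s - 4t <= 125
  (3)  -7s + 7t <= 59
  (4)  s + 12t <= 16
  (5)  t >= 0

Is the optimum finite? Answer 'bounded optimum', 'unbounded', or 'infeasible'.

Corner points and C = s - 5t:
  (0, 4/3) → C = -20/3
  (0, 0) → C = 0
  (391/37, 67/148) → C = 1229/148
  (125/12, 0) → C = 125/12
The feasible region has finitely many vertices and no improving ray; the maximum is 125/12 at (125/12, 0).

bounded optimum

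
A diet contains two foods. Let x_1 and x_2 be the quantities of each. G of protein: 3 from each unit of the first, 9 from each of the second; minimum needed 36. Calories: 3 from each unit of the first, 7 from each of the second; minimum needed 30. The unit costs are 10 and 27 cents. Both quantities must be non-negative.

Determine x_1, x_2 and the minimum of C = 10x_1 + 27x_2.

Corner points and C = 10x_1 + 27x_2:
  (0, 30/7) → C = 810/7
  (12, 0) → C = 120
  (3, 3) → C = 111
The feasible region is unbounded (it extends along (0, 1), (1, 0)), but C strictly increases along every unbounded feasible direction, so there is no improving ray and the minimum is attained at a vertex.

At the optimal vertex, 3x_1 + 9x_2 = 36 and 3x_1 + 7x_2 = 30.
Solving simultaneously gives x_1 = 3, x_2 = 3.

x_1 = 3, x_2 = 3, minimum C = 111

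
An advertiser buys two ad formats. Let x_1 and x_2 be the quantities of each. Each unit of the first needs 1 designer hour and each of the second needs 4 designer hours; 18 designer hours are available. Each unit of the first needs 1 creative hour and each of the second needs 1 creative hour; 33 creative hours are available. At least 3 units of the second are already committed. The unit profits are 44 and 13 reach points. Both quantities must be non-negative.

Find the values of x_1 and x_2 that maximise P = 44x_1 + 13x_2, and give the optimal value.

x_1 = 6, x_2 = 3, maximum P = 303

Vertices and P = 44x_1 + 13x_2:
  (0, 9/2) → P = 117/2
  (0, 3) → P = 39
  (6, 3) → P = 303

The binding constraints are x_1 + 4x_2 = 18 and x_2 = 3.
Solving simultaneously gives x_1 = 6, x_2 = 3.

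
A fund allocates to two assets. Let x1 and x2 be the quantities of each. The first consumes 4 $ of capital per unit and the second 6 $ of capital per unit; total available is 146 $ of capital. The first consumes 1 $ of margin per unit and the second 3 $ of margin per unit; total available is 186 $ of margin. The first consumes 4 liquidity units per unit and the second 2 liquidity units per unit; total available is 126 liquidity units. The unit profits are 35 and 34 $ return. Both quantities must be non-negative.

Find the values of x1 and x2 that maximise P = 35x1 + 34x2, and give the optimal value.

x1 = 29, x2 = 5, maximum P = 1185

Corner points and P = 35x1 + 34x2:
  (0, 0) → P = 0
  (0, 73/3) → P = 2482/3
  (63/2, 0) → P = 2205/2
  (29, 5) → P = 1185

The binding constraints are 4x1 + 6x2 = 146 and 4x1 + 2x2 = 126.
Solving simultaneously gives x1 = 29, x2 = 5.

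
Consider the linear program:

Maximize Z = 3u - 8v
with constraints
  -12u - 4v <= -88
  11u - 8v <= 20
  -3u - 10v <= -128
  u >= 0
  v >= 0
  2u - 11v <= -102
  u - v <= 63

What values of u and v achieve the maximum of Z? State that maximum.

Extreme points and Z = 3u - 8v:
  (92/27, 106/9) → Z = -84
  (0, 22) → Z = -176
  (148/15, 166/15) → Z = -884/15
  (388/53, 562/53) → Z = -3332/53
The feasible region is unbounded (it extends along (0, 1), (8, 11)), but Z strictly decreases along every unbounded feasible direction, so there is no improving ray and the maximum is attained at a vertex.

u = 148/15, v = 166/15, maximum Z = -884/15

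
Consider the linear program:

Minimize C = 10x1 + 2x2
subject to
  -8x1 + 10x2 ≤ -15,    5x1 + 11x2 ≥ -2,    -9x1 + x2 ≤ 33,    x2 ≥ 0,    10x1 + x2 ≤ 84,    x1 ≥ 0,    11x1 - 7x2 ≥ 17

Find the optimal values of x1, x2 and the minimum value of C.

x1 = 15/8, x2 = 0, minimum C = 75/4

Corner points and C = 10x1 + 2x2:
  (15/8, 0) → C = 75/4
  (95/12, 29/6) → C = 533/6
  (42/5, 0) → C = 84

The optimum lies where -8x1 + 10x2 = -15 and x2 = 0.
Solving simultaneously gives x1 = 15/8, x2 = 0.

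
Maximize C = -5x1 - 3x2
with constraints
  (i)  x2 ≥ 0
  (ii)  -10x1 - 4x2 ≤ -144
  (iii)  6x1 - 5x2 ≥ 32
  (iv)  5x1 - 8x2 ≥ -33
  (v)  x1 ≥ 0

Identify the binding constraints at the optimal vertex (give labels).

Feasible corners and C = -5x1 - 3x2:
  (72/5, 0) → C = -72
  (424/37, 272/37) → C = -2936/37
  (421/23, 358/23) → C = -3179/23
The feasible region is unbounded (it extends along (1, 0), (8, 5)), but C strictly decreases along every unbounded feasible direction, so there is no improving ray and the maximum is attained at a vertex.

The maximum is at (72/5, 0). Substituting into each constraint, equality holds for (i) and (ii); the remaining constraints have slack.

(i) and (ii)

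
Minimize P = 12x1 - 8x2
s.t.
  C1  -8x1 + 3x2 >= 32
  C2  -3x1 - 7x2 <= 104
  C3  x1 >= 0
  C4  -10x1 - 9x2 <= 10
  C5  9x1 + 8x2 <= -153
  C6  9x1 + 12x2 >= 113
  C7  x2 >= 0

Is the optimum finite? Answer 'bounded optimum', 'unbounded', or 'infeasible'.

The boundaries -8x1 + 3x2 = 32 and x1 = 0 meet at (0, 32/3), but that point violates 9x1 + 8x2 ≤ -153. Every candidate vertex is excluded by some other constraint, so the feasible region is empty.

infeasible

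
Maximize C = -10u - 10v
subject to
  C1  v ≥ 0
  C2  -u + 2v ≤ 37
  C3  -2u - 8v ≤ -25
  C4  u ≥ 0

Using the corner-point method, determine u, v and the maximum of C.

u = 0, v = 25/8, maximum C = -125/4

The feasible region is unbounded (it extends along (2, 1), (1, 0)), but C strictly decreases along every unbounded feasible direction, so there is no improving ray and the maximum is attained at a vertex.

The optimum lies where -2u - 8v = -25 and u = 0.
Solving simultaneously gives u = 0, v = 25/8.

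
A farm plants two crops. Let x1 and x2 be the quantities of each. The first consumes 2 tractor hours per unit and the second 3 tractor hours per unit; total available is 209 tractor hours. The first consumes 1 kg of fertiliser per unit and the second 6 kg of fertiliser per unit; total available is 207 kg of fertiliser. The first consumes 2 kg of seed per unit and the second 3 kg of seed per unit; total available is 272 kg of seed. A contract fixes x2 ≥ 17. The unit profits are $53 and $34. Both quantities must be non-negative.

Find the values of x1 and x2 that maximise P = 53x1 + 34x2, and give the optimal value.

Extreme points and P = 53x1 + 34x2:
  (0, 69/2) → P = 1173
  (0, 17) → P = 578
  (211/3, 205/9) → P = 40519/9
  (79, 17) → P = 4765

x1 = 79, x2 = 17, maximum P = 4765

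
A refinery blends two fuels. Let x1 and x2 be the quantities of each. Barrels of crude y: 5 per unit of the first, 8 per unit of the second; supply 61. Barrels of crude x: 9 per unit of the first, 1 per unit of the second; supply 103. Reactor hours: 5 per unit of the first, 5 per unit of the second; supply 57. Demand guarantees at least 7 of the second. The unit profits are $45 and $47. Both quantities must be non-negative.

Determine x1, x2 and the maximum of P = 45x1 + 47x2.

Feasible corners and P = 45x1 + 47x2:
  (0, 61/8) → P = 2867/8
  (0, 7) → P = 329
  (1, 7) → P = 374

x1 = 1, x2 = 7, maximum P = 374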